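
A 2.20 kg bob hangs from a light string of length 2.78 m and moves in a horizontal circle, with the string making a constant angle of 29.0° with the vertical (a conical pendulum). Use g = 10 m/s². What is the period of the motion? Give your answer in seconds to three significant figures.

3.10 s

r = L sinθ = 1.348 m. From T sinθ = mω²r and T cosθ = mg: tanθ = ω²r/g, so ω² = g tanθ / r = g/(L cosθ).
ω = √(g/(L cosθ)) = √(10.0/(2.78 × 0.8746)) = √4.113 = 2.028 rad/s.
Period = 2π/ω = 3.098 s.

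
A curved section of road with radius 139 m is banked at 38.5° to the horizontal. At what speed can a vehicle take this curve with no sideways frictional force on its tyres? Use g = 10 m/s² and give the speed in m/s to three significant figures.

On a frictionless banked curve, N sinθ = mv²/r and N cosθ = mg, so tanθ = v²/(rg).
v = √(r g tanθ) = √(139 × 10.0 × tan 38.5°) = √(139 × 10.0 × 0.7954) = √1106 = 33.25 m/s.

33.3 m/s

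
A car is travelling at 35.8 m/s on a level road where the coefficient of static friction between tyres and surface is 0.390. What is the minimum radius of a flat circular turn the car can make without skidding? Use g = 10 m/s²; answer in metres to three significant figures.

At the limit, μ_s m g = m v²/r, so r_min = v²/(μ_s g) = (35.8)²/(0.390 × 10.0) = 1282/3.900 = 328.6 m.

329 m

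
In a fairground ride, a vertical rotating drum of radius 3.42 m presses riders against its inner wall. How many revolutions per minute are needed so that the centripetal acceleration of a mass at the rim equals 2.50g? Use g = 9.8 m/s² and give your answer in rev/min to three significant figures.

Require ω²r = 2.50g, so ω = √(2.50 × 9.8/3.42) = 2.677 rad/s.
In rev/min: ω × 60/(2π) = 2.677 × 60/(2π) = 25.56 rev/min.

25.6 rev/min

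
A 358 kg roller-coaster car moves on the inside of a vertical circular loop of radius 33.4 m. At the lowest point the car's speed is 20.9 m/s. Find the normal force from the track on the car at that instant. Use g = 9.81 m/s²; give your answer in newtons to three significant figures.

At the lowest point, N points up (toward the centre) and the weight mg points down (away from the centre), so the net inward force is N − mg = mv²/r.
N = m(v²/r + g) = 358 × ((20.9)²/33.4 + 9.81) = 358 × (13.08 + 9.81) = 358 × 22.89 = 8194 N.

8190 N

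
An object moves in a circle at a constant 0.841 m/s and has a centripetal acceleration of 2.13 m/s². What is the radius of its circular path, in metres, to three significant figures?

0.332 m

a_c = v²/r ⇒ r = v²/a_c = (0.841)²/2.13 = 0.7073/2.13 = 0.3321 m.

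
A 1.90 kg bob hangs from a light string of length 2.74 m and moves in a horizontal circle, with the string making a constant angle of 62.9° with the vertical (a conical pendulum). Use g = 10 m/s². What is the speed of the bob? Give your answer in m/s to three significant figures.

6.90 m/s

The radius of the circle is r = L sinθ = 2.74 × sin 62.9° = 2.439 m.
Horizontally T sinθ = mv²/r and vertically T cosθ = mg, so tanθ = v²/(rg).
v = √(r g tanθ) = √(2.439 × 10.0 × 1.954) = √47.67 = 6.904 m/s.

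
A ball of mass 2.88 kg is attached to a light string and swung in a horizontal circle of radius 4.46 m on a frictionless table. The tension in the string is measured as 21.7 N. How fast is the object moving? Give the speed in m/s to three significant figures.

T = m v²/r ⇒ v = √(T r / m) = √(21.7 × 4.46 / 2.88) = √33.60 = 5.797 m/s.

5.80 m/s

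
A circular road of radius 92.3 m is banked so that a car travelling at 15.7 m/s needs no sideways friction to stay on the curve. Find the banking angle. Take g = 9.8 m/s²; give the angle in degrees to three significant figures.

With no friction, the horizontal component of the normal force provides the centripetal force: N sinθ = mv²/r, while N cosθ = mg vertically.
Dividing: tanθ = v²/(r g) = (15.7)²/(92.3 × 9.8) = 246.5/904.5 = 0.2725.
θ = arctan(0.2725) = 15.24°.

15.2°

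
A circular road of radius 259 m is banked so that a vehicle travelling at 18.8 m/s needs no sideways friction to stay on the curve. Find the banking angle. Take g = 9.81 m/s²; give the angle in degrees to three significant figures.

7.92°

With no friction, the horizontal component of the normal force provides the centripetal force: N sinθ = mv²/r, while N cosθ = mg vertically.
Dividing: tanθ = v²/(r g) = (18.8)²/(259 × 9.81) = 353.4/2541 = 0.1391.
θ = arctan(0.1391) = 7.919°.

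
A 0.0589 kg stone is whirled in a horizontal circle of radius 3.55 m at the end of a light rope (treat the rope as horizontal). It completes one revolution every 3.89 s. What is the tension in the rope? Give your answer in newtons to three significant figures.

0.546 N

v = 2πr/T = 2π × 3.55/3.89 = 5.734 m/s.
The tension is the only horizontal force, so it supplies the full centripetal force: T = m v²/r = 0.0589 × (5.734)²/3.55 = 0.0589 × 32.88/3.55 = 0.5455 N.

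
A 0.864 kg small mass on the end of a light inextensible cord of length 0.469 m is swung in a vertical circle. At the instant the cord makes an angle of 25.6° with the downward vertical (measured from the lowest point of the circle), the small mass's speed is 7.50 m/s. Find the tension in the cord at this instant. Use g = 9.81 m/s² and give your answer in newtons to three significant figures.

Take the radial direction toward the centre of the circle as positive. The component of the weight along the string toward the centre is −mg cos φ (φ measured from the bottom), so Newton's second law along the string gives T − mg cos φ = m v²/r.
cos 25.6° = 0.9018, so T = m(v²/r + g cos φ) = 0.864 × ((7.50)²/0.469 + 9.81 × 0.9018) = 0.864 × (119.9 + (8.847)) = 0.864 × 128.8 = 111.3 N.

111 N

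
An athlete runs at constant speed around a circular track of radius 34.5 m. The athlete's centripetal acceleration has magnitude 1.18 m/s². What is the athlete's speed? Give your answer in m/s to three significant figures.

6.38 m/s

a_c = v²/r ⇒ v = √(a_c · r) = √(1.18 × 34.5) = √40.71 = 6.380 m/s.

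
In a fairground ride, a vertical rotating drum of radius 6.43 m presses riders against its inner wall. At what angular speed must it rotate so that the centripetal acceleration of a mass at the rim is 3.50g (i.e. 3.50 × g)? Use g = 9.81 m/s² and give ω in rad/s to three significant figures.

Centripetal acceleration a_c = ω²r. Setting ω²r = 3.50g:
ω = √(3.50g / r) = √(3.50 × 9.81 / 6.43) = √5.340 = 2.311 rad/s.

2.31 rad/s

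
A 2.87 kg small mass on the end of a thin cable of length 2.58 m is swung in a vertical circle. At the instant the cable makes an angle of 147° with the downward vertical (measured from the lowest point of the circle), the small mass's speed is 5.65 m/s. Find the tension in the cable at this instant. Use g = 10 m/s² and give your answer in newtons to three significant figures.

11.4 N

Take the radial direction toward the centre of the circle as positive. The component of the weight along the string toward the centre is −mg cos φ (φ measured from the bottom), so Newton's second law along the string gives T − mg cos φ = m v²/r.
cos 147° = -0.8387, so T = m(v²/r + g cos φ) = 2.87 × ((5.65)²/2.58 + 10.0 × -0.8387) = 2.87 × (12.37 + (-8.387)) = 2.87 × 3.986 = 11.44 N.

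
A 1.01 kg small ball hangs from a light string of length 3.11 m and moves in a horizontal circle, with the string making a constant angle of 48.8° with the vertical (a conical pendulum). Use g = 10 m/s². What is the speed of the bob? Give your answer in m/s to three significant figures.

5.17 m/s

The radius of the circle is r = L sinθ = 3.11 × sin 48.8° = 2.340 m.
Horizontally T sinθ = mv²/r and vertically T cosθ = mg, so tanθ = v²/(rg).
v = √(r g tanθ) = √(2.340 × 10.0 × 1.142) = √26.73 = 5.170 m/s.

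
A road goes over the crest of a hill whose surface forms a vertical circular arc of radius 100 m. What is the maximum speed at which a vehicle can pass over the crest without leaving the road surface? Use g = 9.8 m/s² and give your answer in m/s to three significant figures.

At the crest the centre of the circle is below the vehicle, so the net downward (centripetal) force is mg − N = mv²/r.
The vehicle leaves the road when N → 0, giving v_max = √(g r) = √(9.8 × 100) = 31.30 m/s.

31.3 m/s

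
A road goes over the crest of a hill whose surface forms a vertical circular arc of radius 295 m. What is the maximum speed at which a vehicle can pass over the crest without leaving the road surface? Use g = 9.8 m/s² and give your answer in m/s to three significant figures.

At the crest the centre of the circle is below the vehicle, so the net downward (centripetal) force is mg − N = mv²/r.
The vehicle leaves the road when N → 0, giving v_max = √(g r) = √(9.8 × 295) = 53.77 m/s.

53.8 m/s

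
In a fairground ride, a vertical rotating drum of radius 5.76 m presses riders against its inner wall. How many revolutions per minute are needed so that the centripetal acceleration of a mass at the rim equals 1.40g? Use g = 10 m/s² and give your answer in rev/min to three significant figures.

14.9 rev/min

Require ω²r = 1.40g, so ω = √(1.40 × 10.0/5.76) = 1.559 rad/s.
In rev/min: ω × 60/(2π) = 1.559 × 60/(2π) = 14.89 rev/min.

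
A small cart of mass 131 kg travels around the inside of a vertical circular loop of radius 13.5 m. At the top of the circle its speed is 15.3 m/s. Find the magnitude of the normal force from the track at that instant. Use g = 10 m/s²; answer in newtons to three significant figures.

At the top, both N and the weight mg point inward (toward the centre), so N + mg = mv²/r.
N = m(v²/r − g) = 131 × ((15.3)²/13.5 − 10.0) = 131 × (17.34 − 10.0) = 131 × 7.340 = 961.5 N.

962 N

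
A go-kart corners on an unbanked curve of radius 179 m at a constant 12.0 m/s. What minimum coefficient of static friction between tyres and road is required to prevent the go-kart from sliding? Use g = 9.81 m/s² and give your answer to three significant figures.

Friction provides the centripetal force: μ_s m g = m v²/r, so μ_s = v²/(g r) = (12.00)²/(9.81 × 179) = 144.0/1756 = 0.08201.

0.0820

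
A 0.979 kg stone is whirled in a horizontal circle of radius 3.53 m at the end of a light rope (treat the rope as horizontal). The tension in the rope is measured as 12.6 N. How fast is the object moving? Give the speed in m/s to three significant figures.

6.74 m/s

T = m v²/r ⇒ v = √(T r / m) = √(12.6 × 3.53 / 0.979) = √45.43 = 6.740 m/s.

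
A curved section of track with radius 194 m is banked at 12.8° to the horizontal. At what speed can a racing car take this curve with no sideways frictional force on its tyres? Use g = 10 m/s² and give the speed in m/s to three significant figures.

21.0 m/s

On a frictionless banked curve, N sinθ = mv²/r and N cosθ = mg, so tanθ = v²/(rg).
v = √(r g tanθ) = √(194 × 10.0 × tan 12.8°) = √(194 × 10.0 × 0.2272) = √440.8 = 20.99 m/s.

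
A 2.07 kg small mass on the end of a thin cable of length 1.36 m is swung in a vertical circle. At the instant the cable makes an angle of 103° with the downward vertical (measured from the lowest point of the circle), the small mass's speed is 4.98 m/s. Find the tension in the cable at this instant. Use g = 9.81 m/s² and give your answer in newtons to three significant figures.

Take the radial direction toward the centre of the circle as positive. The component of the weight along the string toward the centre is −mg cos φ (φ measured from the bottom), so Newton's second law along the string gives T − mg cos φ = m v²/r.
cos 103° = -0.2250, so T = m(v²/r + g cos φ) = 2.07 × ((4.98)²/1.36 + 9.81 × -0.2250) = 2.07 × (18.24 + (-2.207)) = 2.07 × 16.03 = 33.18 N.

33.2 N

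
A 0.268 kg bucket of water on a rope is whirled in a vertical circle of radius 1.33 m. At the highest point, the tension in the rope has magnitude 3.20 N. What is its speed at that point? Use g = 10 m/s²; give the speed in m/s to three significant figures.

At the top, T + mg = mv²/r, so v = √(r(T/m + g)) = √(1.33 × (3.20/0.268 + 10.0)) = √(1.33 × 21.94) = √29.18 = 5.402 m/s.

5.40 m/s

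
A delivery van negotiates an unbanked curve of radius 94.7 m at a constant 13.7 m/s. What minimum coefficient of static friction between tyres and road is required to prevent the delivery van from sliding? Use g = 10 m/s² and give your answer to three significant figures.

Friction provides the centripetal force: μ_s m g = m v²/r, so μ_s = v²/(g r) = (13.70)²/(10.0 × 94.7) = 187.7/947.0 = 0.1982.

0.198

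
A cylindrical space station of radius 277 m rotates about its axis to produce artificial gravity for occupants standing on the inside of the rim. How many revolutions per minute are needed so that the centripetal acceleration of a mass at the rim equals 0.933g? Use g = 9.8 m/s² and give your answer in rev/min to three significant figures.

1.73 rev/min

Require ω²r = 0.933g, so ω = √(0.933 × 9.8/277) = 0.1817 rad/s.
In rev/min: ω × 60/(2π) = 0.1817 × 60/(2π) = 1.735 rev/min.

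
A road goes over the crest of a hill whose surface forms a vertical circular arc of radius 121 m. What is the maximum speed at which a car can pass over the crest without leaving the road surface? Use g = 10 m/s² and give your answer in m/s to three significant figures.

34.8 m/s

At the crest the centre of the circle is below the car, so the net downward (centripetal) force is mg − N = mv²/r.
The car leaves the road when N → 0, giving v_max = √(g r) = √(10.0 × 121) = 34.79 m/s.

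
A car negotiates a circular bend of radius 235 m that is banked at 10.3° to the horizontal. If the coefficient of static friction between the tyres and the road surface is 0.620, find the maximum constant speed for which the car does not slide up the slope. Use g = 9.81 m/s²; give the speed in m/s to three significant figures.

At the maximum speed, friction acts down the slope at its limiting value f = μN. Radially (horizontal, toward centre): N sinθ + μN cosθ = mv²/r. Vertically: N cosθ − μN sinθ = mg.
Dividing: v² = r g (sinθ + μcosθ)/(cosθ − μsinθ).
sinθ + μcosθ = 0.1788 + 0.620×0.9839 = 0.7888; cosθ − μsinθ = 0.9839 − 0.620×0.1788 = 0.8730.
v² = 235 × 9.81 × 0.7888/0.8730 = 2083 m²/s², so v = 45.64 m/s.

45.6 m/s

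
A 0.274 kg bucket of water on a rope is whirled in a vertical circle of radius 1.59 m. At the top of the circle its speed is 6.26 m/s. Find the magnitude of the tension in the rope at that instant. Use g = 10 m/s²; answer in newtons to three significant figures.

At the top, both T and the weight mg point inward (toward the centre), so T + mg = mv²/r.
T = m(v²/r − g) = 0.274 × ((6.26)²/1.59 − 10.0) = 0.274 × (24.65 − 10.0) = 0.274 × 14.65 = 4.013 N.

4.01 N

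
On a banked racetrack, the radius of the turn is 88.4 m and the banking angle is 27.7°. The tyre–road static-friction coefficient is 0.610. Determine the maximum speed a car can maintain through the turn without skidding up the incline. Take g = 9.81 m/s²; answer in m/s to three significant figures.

38.1 m/s

At the maximum speed, friction acts down the slope at its limiting value f = μN. Radially (horizontal, toward centre): N sinθ + μN cosθ = mv²/r. Vertically: N cosθ − μN sinθ = mg.
Dividing: v² = r g (sinθ + μcosθ)/(cosθ − μsinθ).
sinθ + μcosθ = 0.4648 + 0.610×0.8854 = 1.005; cosθ − μsinθ = 0.8854 − 0.610×0.4648 = 0.6018.
v² = 88.4 × 9.81 × 1.005/0.6018 = 1448 m²/s², so v = 38.05 m/s.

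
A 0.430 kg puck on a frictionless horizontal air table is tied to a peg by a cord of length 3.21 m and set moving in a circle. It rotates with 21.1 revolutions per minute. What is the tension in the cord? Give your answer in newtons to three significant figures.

6.74 N

ω = 21.1 rev/min × 2π/60 = 2.210 rad/s, so v = ωr = 2.210 × 3.21 = 7.093 m/s.
The tension is the only horizontal force, so it supplies the full centripetal force: T = m v²/r = 0.430 × (7.093)²/3.21 = 0.430 × 50.31/3.21 = 6.739 N.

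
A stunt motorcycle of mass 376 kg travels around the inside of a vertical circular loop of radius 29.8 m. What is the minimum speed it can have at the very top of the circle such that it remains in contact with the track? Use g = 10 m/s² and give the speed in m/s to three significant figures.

At the highest point the centre is directly below, so both the weight and N act inward: N + mg = mv²/r.
At minimum speed N → 0, so mg = mv_min²/r ⇒ v_min = √(g r) = √(10.0 × 29.8) = 17.26 m/s.

17.3 m/s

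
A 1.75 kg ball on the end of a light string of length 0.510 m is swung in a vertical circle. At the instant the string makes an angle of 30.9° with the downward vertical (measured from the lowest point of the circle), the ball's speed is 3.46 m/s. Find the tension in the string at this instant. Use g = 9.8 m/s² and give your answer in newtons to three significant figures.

55.8 N

Take the radial direction toward the centre of the circle as positive. The component of the weight along the string toward the centre is −mg cos φ (φ measured from the bottom), so Newton's second law along the string gives T − mg cos φ = m v²/r.
cos 30.9° = 0.8581, so T = m(v²/r + g cos φ) = 1.75 × ((3.46)²/0.510 + 9.8 × 0.8581) = 1.75 × (23.47 + (8.409)) = 1.75 × 31.88 = 55.79 N.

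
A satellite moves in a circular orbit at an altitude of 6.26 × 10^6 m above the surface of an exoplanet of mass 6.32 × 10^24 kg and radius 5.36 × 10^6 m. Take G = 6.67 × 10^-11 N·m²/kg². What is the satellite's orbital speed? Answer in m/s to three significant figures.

Orbital radius r = R + h = 5.36 × 10^6 + 6.26 × 10^6 = 1.162 × 10^7 m.
Gravity supplies the centripetal force: G M m / r² = m v² / r, so v = √(GM/r).
v = √(6.67 × 10^-11 × 6.32 × 10^24 / 1.162 × 10^7) = √(3.628 × 10^7) = 6023 m/s.

6020 m/s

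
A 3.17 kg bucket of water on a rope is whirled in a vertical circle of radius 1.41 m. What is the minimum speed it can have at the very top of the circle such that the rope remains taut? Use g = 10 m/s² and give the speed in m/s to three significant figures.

3.75 m/s

At the top, both weight mg and T point toward the centre: T + mg = mv²/r.
At minimum speed T → 0, so mg = mv_min²/r ⇒ v_min = √(g r) = √(10.0 × 1.41) = 3.755 m/s.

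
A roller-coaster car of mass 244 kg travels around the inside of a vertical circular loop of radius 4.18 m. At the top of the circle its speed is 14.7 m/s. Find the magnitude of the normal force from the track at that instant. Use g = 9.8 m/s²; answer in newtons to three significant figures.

At the top, both N and the weight mg point inward (toward the centre), so N + mg = mv²/r.
N = m(v²/r − g) = 244 × ((14.7)²/4.18 − 9.8) = 244 × (51.70 − 9.8) = 244 × 41.90 = 10220 N.

10200 N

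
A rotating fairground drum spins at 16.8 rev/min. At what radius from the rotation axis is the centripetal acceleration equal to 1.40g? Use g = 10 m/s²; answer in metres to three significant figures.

4.52 m

ω = 16.8 rev/min × 2π/60 = 1.759 rad/s.
a_c = ω²r = 1.40g ⇒ r = 1.40 × 10.0 / (1.759)² = 14.00/3.095 = 4.523 m.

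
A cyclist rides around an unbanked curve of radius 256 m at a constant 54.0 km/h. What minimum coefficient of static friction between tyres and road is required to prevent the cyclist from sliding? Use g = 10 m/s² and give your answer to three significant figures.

v = 54.0/3.6 = 15.00 m/s.
Friction provides the centripetal force: μ_s m g = m v²/r, so μ_s = v²/(g r) = (15.00)²/(10.0 × 256) = 225.0/2560 = 0.08789.

0.0879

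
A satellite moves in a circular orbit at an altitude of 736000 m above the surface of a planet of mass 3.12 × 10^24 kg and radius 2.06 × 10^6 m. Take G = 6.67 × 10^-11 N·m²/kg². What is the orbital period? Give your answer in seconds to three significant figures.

r = R + h = 2.06 × 10^6 + 736000 = 2.796 × 10^6 m. Gravity provides the centripetal force: G M m / r² = m v² / r ⇒ v = √(GM/r) = 8627 m/s.
T = 2πr/v = 2π × 2.796 × 10^6 / 8627 = 2036 s.

2040 s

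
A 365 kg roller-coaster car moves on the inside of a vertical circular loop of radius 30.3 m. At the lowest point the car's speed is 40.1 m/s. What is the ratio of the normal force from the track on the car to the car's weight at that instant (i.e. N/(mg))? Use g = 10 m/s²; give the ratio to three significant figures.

6.31

At the bottom, N − mg = mv²/r, so N = m(v²/r + g) and N/(mg) = v²/(rg) + 1 = (40.1)²/(30.3 × 10.0) + 1 = 5.307 + 1 = 6.307.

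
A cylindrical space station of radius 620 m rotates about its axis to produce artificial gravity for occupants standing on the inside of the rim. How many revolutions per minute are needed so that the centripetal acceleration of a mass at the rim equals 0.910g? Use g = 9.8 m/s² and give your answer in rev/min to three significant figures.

1.15 rev/min

Require ω²r = 0.910g, so ω = √(0.910 × 9.8/620) = 0.1199 rad/s.
In rev/min: ω × 60/(2π) = 0.1199 × 60/(2π) = 1.145 rev/min.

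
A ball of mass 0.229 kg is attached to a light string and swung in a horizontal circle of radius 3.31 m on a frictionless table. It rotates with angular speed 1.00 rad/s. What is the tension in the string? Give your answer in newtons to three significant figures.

0.758 N

v = ωr = 1.00 × 3.31 = 3.310 m/s.
The tension is the only horizontal force, so it supplies the full centripetal force: T = m v²/r = 0.229 × (3.310)²/3.31 = 0.229 × 10.96/3.31 = 0.7580 N.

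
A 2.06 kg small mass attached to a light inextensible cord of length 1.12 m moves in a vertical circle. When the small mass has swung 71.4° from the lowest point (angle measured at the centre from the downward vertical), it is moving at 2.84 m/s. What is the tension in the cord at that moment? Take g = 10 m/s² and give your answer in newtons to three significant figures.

21.4 N

Take the radial direction toward the centre of the circle as positive. The component of the weight along the string toward the centre is −mg cos φ (φ measured from the bottom), so Newton's second law along the string gives T − mg cos φ = m v²/r.
cos 71.4° = 0.3190, so T = m(v²/r + g cos φ) = 2.06 × ((2.84)²/1.12 + 10.0 × 0.3190) = 2.06 × (7.201 + (3.190)) = 2.06 × 10.39 = 21.41 N.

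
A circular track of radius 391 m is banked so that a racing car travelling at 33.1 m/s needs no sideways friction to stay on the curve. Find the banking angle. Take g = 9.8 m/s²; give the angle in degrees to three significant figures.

For a frictionless banked turn: horizontally N sinθ = mv²/r and vertically N cosθ = mg.
Dividing: tanθ = v²/(r g) = (33.1)²/(391 × 9.8) = 1096/3832 = 0.2859.
θ = arctan(0.2859) = 15.96°.

16.0°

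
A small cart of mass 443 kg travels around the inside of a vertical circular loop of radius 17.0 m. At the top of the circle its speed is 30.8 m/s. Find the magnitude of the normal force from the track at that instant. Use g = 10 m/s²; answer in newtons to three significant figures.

At the top, both N and the weight mg point inward (toward the centre), so N + mg = mv²/r.
N = m(v²/r − g) = 443 × ((30.8)²/17.0 − 10.0) = 443 × (55.80 − 10.0) = 443 × 45.80 = 20290 N.

20300 N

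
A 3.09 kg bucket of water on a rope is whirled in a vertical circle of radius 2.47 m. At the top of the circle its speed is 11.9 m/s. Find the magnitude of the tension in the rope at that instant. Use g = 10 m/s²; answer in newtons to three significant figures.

At the top, both T and the weight mg point inward (toward the centre), so T + mg = mv²/r.
T = m(v²/r − g) = 3.09 × ((11.9)²/2.47 − 10.0) = 3.09 × (57.33 − 10.0) = 3.09 × 47.33 = 146.3 N.

146 N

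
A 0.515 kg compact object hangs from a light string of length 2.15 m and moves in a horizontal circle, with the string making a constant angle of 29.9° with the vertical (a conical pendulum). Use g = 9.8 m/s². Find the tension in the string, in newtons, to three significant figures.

5.82 N

Vertically the bob has no acceleration, so T cosθ = mg.
T = mg/cosθ = 0.515 × 9.8 / cos 29.9° = 5.047/0.8669 = 5.822 N.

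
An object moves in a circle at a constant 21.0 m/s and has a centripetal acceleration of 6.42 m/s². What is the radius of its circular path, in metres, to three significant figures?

68.7 m

a_c = v²/r ⇒ r = v²/a_c = (21.0)²/6.42 = 441.0/6.42 = 68.69 m.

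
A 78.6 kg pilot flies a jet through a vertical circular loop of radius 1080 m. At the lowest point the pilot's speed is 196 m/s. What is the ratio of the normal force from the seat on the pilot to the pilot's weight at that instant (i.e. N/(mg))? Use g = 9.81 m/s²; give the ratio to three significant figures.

4.63

At the bottom, N − mg = mv²/r, so N = m(v²/r + g) and N/(mg) = v²/(rg) + 1 = (196)²/(1080 × 9.81) + 1 = 3.626 + 1 = 4.626.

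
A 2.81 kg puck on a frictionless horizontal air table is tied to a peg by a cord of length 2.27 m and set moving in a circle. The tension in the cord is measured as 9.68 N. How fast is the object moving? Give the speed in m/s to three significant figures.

T = m v²/r ⇒ v = √(T r / m) = √(9.68 × 2.27 / 2.81) = √7.820 = 2.796 m/s.

2.80 m/s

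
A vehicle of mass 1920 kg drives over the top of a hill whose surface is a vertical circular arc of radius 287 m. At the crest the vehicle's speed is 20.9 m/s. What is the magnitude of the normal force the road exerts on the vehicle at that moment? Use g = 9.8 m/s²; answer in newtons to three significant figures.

At the crest the centripetal acceleration points downward (toward the centre of the arc), so mg − N = mv²/r.
N = m(g − v²/r) = 1920 × (9.8 − (20.9)²/287) = 1920 × (9.8 − 1.522) = 1920 × 8.278 = 15890 N.

15900 N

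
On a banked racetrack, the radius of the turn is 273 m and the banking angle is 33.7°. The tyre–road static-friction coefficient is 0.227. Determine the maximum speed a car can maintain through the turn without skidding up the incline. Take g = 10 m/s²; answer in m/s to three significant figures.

At the maximum speed, friction acts down the slope at its limiting value f = μN. Radially (horizontal, toward centre): N sinθ + μN cosθ = mv²/r. Vertically: N cosθ − μN sinθ = mg.
Dividing: v² = r g (sinθ + μcosθ)/(cosθ − μsinθ).
sinθ + μcosθ = 0.5548 + 0.227×0.8320 = 0.7437; cosθ − μsinθ = 0.8320 − 0.227×0.5548 = 0.7060.
v² = 273 × 10.0 × 0.7437/0.7060 = 2876 m²/s², so v = 53.63 m/s.

53.6 m/s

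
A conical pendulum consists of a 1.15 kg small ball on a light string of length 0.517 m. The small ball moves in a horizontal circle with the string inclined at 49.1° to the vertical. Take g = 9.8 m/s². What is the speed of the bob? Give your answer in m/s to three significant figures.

2.10 m/s

The radius of the circle is r = L sinθ = 0.517 × sin 49.1° = 0.3908 m.
Horizontally T sinθ = mv²/r and vertically T cosθ = mg, so tanθ = v²/(rg).
v = √(r g tanθ) = √(0.3908 × 9.8 × 1.154) = √4.421 = 2.103 m/s.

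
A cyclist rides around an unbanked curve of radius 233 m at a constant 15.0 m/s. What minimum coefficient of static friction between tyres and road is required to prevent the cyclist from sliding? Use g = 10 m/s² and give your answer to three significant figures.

Friction provides the centripetal force: μ_s m g = m v²/r, so μ_s = v²/(g r) = (15.00)²/(10.0 × 233) = 225.0/2330 = 0.09657.

0.0966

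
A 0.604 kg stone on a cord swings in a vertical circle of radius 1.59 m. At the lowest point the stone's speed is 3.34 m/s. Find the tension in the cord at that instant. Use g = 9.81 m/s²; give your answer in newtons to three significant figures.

At the lowest point, T points up (toward the centre) and the weight mg points down (away from the centre), so the net inward force is T − mg = mv²/r.
T = m(v²/r + g) = 0.604 × ((3.34)²/1.59 + 9.81) = 0.604 × (7.016 + 9.81) = 0.604 × 16.83 = 10.16 N.

10.2 N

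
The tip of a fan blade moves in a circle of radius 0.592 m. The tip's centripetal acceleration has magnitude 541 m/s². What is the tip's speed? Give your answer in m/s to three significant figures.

a_c = v²/r ⇒ v = √(a_c · r) = √(541 × 0.592) = √320.3 = 17.90 m/s.

17.9 m/s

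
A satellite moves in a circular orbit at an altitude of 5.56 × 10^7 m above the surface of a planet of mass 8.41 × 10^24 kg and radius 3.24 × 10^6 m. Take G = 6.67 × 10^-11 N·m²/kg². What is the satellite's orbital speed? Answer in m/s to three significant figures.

Orbital radius r = R + h = 3.24 × 10^6 + 5.56 × 10^7 = 5.884 × 10^7 m.
Gravity supplies the centripetal force: G M m / r² = m v² / r, so v = √(GM/r).
v = √(6.67 × 10^-11 × 8.41 × 10^24 / 5.884 × 10^7) = √(9.533 × 10^6) = 3088 m/s.

3090 m/s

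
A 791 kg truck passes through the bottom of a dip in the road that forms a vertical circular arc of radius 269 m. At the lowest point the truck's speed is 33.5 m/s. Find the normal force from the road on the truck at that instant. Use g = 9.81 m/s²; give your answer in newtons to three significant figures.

At the lowest point, N points up (toward the centre) and the weight mg points down (away from the centre), so the net inward force is N − mg = mv²/r.
N = m(v²/r + g) = 791 × ((33.5)²/269 + 9.81) = 791 × (4.172 + 9.81) = 791 × 13.98 = 11060 N.

11100 N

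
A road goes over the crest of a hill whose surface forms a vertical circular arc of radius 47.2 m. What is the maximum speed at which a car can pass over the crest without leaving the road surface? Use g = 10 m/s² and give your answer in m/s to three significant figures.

21.7 m/s

At the crest the centre of the circle is below the car, so the net downward (centripetal) force is mg − N = mv²/r.
The car leaves the road when N → 0, giving v_max = √(g r) = √(10.0 × 47.2) = 21.73 m/s.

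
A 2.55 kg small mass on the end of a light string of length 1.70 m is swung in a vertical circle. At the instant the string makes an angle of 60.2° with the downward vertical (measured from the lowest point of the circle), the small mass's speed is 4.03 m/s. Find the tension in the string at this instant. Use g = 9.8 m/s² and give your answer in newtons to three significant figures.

36.8 N

Take the radial direction toward the centre of the circle as positive. The component of the weight along the string toward the centre is −mg cos φ (φ measured from the bottom), so Newton's second law along the string gives T − mg cos φ = m v²/r.
cos 60.2° = 0.4970, so T = m(v²/r + g cos φ) = 2.55 × ((4.03)²/1.70 + 9.8 × 0.4970) = 2.55 × (9.553 + (4.870)) = 2.55 × 14.42 = 36.78 N.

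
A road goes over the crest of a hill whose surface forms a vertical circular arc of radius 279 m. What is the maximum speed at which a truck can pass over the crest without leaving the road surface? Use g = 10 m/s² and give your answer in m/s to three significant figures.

At the crest the centre of the circle is below the truck, so the net downward (centripetal) force is mg − N = mv²/r.
The truck leaves the road when N → 0, giving v_max = √(g r) = √(10.0 × 279) = 52.82 m/s.

52.8 m/s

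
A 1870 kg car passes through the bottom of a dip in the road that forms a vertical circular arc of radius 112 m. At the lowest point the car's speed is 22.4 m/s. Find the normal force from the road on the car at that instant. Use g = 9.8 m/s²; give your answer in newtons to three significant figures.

At the lowest point, N points up (toward the centre) and the weight mg points down (away from the centre), so the net inward force is N − mg = mv²/r.
N = m(v²/r + g) = 1870 × ((22.4)²/112 + 9.8) = 1870 × (4.480 + 9.8) = 1870 × 14.28 = 26700 N.

26700 N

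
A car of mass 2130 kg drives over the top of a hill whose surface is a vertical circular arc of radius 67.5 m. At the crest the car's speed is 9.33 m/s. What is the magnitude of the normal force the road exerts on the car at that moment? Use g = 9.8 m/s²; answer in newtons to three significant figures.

At the crest the centripetal acceleration points downward (toward the centre of the arc), so mg − N = mv²/r.
N = m(g − v²/r) = 2130 × (9.8 − (9.33)²/67.5) = 2130 × (9.8 − 1.290) = 2130 × 8.510 = 18130 N.

18100 N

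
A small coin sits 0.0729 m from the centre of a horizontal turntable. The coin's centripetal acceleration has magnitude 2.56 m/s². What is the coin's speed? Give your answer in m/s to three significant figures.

a_c = v²/r ⇒ v = √(a_c · r) = √(2.56 × 0.0729) = √0.1866 = 0.4320 m/s.

0.432 m/s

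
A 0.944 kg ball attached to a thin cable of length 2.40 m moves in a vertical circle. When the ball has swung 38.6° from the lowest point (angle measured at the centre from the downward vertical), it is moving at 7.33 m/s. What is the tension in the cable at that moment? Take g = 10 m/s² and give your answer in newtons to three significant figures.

28.5 N

Take the radial direction toward the centre of the circle as positive. The component of the weight along the string toward the centre is −mg cos φ (φ measured from the bottom), so Newton's second law along the string gives T − mg cos φ = m v²/r.
cos 38.6° = 0.7815, so T = m(v²/r + g cos φ) = 0.944 × ((7.33)²/2.40 + 10.0 × 0.7815) = 0.944 × (22.39 + (7.815)) = 0.944 × 30.20 = 28.51 N.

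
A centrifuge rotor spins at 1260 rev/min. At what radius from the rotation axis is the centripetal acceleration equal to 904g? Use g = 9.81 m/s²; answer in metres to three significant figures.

0.509 m

ω = 1260 rev/min × 2π/60 = 131.9 rad/s.
a_c = ω²r = 904g ⇒ r = 904 × 9.81 / (131.9)² = 8868/17410 = 0.5094 m.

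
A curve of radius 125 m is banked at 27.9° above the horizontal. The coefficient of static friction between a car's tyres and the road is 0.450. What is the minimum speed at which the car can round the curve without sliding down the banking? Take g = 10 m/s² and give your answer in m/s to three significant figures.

8.96 m/s

At the minimum speed, friction acts up the slope at its limiting value f = μN. Radially (horizontal, toward centre): N sinθ − μN cosθ = mv²/r. Vertically: N cosθ + μN sinθ = mg.
Dividing: v² = r g (sinθ − μcosθ)/(cosθ + μsinθ).
sinθ − μcosθ = 0.4679 − 0.450×0.8838 = 0.07024; cosθ + μsinθ = 0.8838 + 0.450×0.4679 = 1.094.
v² = 125 × 10.0 × 0.07024/1.094 = 80.23 m²/s², so v = 8.957 m/s.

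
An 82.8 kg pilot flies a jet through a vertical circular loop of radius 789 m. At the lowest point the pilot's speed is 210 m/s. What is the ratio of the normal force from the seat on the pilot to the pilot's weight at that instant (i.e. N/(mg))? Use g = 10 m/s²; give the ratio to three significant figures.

At the bottom, N − mg = mv²/r, so N = m(v²/r + g) and N/(mg) = v²/(rg) + 1 = (210)²/(789 × 10.0) + 1 = 5.589 + 1 = 6.589.

6.59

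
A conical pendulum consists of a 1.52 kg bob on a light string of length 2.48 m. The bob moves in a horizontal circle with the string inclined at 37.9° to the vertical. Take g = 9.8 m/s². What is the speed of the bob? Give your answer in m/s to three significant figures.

3.41 m/s

The radius of the circle is r = L sinθ = 2.48 × sin 37.9° = 1.523 m.
Horizontally T sinθ = mv²/r and vertically T cosθ = mg, so tanθ = v²/(rg).
v = √(r g tanθ) = √(1.523 × 9.8 × 0.7785) = √11.62 = 3.409 m/s.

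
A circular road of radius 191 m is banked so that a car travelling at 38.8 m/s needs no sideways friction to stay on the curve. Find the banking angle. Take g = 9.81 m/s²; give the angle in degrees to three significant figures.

38.8°

For a frictionless banked turn: horizontally N sinθ = mv²/r and vertically N cosθ = mg.
Dividing: tanθ = v²/(r g) = (38.8)²/(191 × 9.81) = 1505/1874 = 0.8035.
θ = arctan(0.8035) = 38.78°.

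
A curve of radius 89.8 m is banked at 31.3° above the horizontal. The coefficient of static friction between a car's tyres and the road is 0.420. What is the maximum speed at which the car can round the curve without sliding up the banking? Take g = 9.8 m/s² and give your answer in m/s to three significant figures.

At the maximum speed, friction acts down the slope at its limiting value f = μN. Radially (horizontal, toward centre): N sinθ + μN cosθ = mv²/r. Vertically: N cosθ − μN sinθ = mg.
Dividing: v² = r g (sinθ + μcosθ)/(cosθ − μsinθ).
sinθ + μcosθ = 0.5195 + 0.420×0.8545 = 0.8784; cosθ − μsinθ = 0.8545 − 0.420×0.5195 = 0.6363.
v² = 89.8 × 9.8 × 0.8784/0.6363 = 1215 m²/s², so v = 34.86 m/s.

34.9 m/s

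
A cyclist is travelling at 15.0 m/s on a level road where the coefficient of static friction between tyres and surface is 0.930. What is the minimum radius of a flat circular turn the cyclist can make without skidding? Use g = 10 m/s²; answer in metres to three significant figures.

24.2 m

At the limit, μ_s m g = m v²/r, so r_min = v²/(μ_s g) = (15.0)²/(0.930 × 10.0) = 225.0/9.300 = 24.19 m.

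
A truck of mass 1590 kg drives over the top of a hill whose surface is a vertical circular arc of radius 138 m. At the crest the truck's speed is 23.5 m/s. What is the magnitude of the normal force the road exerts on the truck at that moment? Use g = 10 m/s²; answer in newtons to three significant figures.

At the crest the centripetal acceleration points downward (toward the centre of the arc), so mg − N = mv²/r.
N = m(g − v²/r) = 1590 × (10.0 − (23.5)²/138) = 1590 × (10.0 − 4.002) = 1590 × 5.998 = 9537 N.

9540 N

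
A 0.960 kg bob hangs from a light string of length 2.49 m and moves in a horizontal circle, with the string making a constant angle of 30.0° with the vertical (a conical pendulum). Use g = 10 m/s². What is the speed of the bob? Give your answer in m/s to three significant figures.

The radius of the circle is r = L sinθ = 2.49 × sin 30.0° = 1.245 m.
Horizontally T sinθ = mv²/r and vertically T cosθ = mg, so tanθ = v²/(rg).
v = √(r g tanθ) = √(1.245 × 10.0 × 0.5774) = √7.188 = 2.681 m/s.

2.68 m/s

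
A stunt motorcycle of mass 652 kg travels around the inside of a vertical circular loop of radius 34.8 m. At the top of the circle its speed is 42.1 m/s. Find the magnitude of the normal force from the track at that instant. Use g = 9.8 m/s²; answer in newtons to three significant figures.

26800 N

At the top, both N and the weight mg point inward (toward the centre), so N + mg = mv²/r.
N = m(v²/r − g) = 652 × ((42.1)²/34.8 − 9.8) = 652 × (50.93 − 9.8) = 652 × 41.13 = 26820 N.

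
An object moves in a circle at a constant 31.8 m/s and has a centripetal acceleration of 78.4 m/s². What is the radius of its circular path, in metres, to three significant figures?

12.9 m

a_c = v²/r ⇒ r = v²/a_c = (31.8)²/78.4 = 1011/78.4 = 12.90 m.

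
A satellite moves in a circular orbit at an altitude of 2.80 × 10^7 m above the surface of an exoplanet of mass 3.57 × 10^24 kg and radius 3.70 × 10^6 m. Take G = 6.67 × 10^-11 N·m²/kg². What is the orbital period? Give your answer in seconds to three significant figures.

72700 s

r = R + h = 3.70 × 10^6 + 2.80 × 10^7 = 3.170 × 10^7 m. Gravity provides the centripetal force: G M m / r² = m v² / r ⇒ v = √(GM/r) = 2741 m/s.
T = 2πr/v = 2π × 3.170 × 10^7 / 2741 = 72670 s.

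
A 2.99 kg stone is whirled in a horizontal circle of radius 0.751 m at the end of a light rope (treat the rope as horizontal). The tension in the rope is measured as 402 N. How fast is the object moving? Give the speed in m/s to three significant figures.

T = m v²/r ⇒ v = √(T r / m) = √(402 × 0.751 / 2.99) = √101.0 = 10.05 m/s.

10.0 m/s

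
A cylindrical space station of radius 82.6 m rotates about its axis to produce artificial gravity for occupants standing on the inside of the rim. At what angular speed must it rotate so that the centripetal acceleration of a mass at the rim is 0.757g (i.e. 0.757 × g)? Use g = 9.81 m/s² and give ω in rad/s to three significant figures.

Centripetal acceleration a_c = ω²r. Setting ω²r = 0.757g:
ω = √(0.757g / r) = √(0.757 × 9.81 / 82.6) = √0.08991 = 0.2998 rad/s.

0.300 rad/s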